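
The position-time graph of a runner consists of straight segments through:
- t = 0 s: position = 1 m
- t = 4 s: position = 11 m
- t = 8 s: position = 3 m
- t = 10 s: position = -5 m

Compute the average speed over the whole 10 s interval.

2.6 m/s

Average speed = (total path length)/(elapsed time); on a piecewise-linear x-t graph the path length is Σ|Δx|.
0–4 s: |Δx| = |11 − 1| = 10 m
4–8 s: |Δx| = |3 − 11| = 8 m
8–10 s: |Δx| = |-5 − 3| = 8 m
Total path = 26 m; average speed = 26/10 = 2.6 m/s.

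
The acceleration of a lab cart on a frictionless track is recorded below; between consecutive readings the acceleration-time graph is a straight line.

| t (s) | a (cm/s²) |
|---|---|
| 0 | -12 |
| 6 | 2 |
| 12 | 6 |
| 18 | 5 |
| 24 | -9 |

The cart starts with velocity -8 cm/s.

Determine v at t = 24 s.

7 cm/s

Δv equals the area under the a-t graph; then v = v₀ + Δv.
0–6 s: ½(-12 + 2)(6) = -30 cm/s
6–12 s: ½(2 + 6)(6) = 24 cm/s
12–18 s: ½(6 + 5)(6) = 33 cm/s
18–24 s: ½(5 + -9)(6) = -12 cm/s
Δv = 15 cm/s, so v(24) = -8 + (15) = 7 cm/s.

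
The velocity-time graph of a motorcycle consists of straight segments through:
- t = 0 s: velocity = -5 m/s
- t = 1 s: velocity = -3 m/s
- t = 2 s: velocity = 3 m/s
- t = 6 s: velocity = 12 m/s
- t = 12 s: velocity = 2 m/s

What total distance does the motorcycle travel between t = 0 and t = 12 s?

77.5 m

Distance (not displacement) is the total path length: add the absolute areas under v-t.
0–1 s: |½(-5 + -3)(1)| = 4 m
1–2 s: v = 0 at t = 1.5 s; triangle areas 0.75 + 0.75 = 1.5 m
2–6 s: |½(3 + 12)(4)| = 30 m
6–12 s: |½(12 + 2)(6)| = 42 m
Total distance = 77.5 m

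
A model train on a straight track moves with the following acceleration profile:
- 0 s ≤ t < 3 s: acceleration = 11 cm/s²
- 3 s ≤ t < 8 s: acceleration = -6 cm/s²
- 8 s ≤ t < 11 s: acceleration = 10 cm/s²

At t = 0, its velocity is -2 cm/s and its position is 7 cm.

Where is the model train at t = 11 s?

On each constant-a segment, Δv = aΔt and Δx = v₀Δt + ½aΔt²; chain segment to segment.
0–3 s: v starts -2 cm/s; Δx = -2·3 + ½·11·3² = 43.5 cm; v ends 31 cm/s.
3–8 s: v starts 31 cm/s; Δx = 31·5 + ½·-6·5² = 80 cm; v ends 1 cm/s.
8–11 s: v starts 1 cm/s; Δx = 1·3 + ½·10·3² = 48 cm; v ends 31 cm/s.
x(11) = 7 + Σ Δx = 178.5 cm.

178.5 cm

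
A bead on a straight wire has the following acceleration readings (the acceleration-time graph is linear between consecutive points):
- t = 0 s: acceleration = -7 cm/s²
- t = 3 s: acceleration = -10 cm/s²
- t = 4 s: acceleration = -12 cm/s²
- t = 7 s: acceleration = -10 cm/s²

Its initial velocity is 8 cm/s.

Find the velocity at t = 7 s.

-61.5 cm/s

Δv equals the area under the a-t graph; then v = v₀ + Δv.
0–3 s: ½(-7 + -10)(3) = -25.5 cm/s
3–4 s: ½(-10 + -12)(1) = -11 cm/s
4–7 s: ½(-12 + -10)(3) = -33 cm/s
Δv = -69.5 cm/s, so v(7) = 8 + (-69.5) = -61.5 cm/s.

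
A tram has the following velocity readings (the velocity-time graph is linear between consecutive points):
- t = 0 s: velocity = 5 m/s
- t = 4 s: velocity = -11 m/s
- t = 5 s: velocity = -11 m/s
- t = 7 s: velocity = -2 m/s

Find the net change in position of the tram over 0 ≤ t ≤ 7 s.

-36 m

Net displacement equals the area under the velocity-time graph (areas below the axis count negative).
0–4 s: ½(5 + -11)(4) = -12 m
4–5 s: -11 × 1 = -11 m
5–7 s: ½(-11 + -2)(2) = -13 m
Net displacement = -36 m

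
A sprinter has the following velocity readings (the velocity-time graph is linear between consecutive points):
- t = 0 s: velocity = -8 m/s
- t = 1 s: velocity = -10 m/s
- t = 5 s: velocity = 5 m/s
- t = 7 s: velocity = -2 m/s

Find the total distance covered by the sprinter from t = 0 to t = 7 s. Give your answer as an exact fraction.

Total distance travelled is ∫|v| dt — sum the magnitudes of each area piece.
0–1 s: |½(-8 + -10)(1)| = 9 m
1–5 s: v = 0 at t = 11/3 s; triangle areas 40/3 + 10/3 = 50/3 m
5–7 s: v = 0 at t = 45/7 s; triangle areas 25/7 + 4/7 = 29/7 m
Total distance = 626/21 m

626/21 m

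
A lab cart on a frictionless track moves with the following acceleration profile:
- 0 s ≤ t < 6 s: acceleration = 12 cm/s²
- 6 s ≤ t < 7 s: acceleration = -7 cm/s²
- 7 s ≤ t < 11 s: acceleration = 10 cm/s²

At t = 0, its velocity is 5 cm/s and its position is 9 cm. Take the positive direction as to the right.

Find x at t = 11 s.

On each constant-a segment, Δv = aΔt and Δx = v₀Δt + ½aΔt²; chain segment to segment.
0–6 s: v starts 5 cm/s; Δx = 5·6 + ½·12·6² = 246 cm; v ends 77 cm/s.
6–7 s: v starts 77 cm/s; Δx = 77·1 + ½·-7·1² = 73.5 cm; v ends 70 cm/s.
7–11 s: v starts 70 cm/s; Δx = 70·4 + ½·10·4² = 360 cm; v ends 110 cm/s.
x(11) = 9 + Σ Δx = 688.5 cm.

688.5 cm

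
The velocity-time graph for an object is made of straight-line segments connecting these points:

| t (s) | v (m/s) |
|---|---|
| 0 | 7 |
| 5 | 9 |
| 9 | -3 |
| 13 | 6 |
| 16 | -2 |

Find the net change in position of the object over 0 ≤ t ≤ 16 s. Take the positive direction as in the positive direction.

Net displacement equals the area under the velocity-time graph (areas below the axis count negative).
0–5 s: ½(7 + 9)(5) = 40 m
5–9 s: ½(9 + -3)(4) = 12 m
9–13 s: ½(-3 + 6)(4) = 6 m
13–16 s: ½(6 + -2)(3) = 6 m
Net displacement = 64 m

64 m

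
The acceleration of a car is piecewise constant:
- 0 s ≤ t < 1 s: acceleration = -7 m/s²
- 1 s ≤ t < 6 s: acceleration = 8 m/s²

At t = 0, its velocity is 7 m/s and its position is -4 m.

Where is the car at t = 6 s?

99.5 m

On each constant-a segment, Δv = aΔt and Δx = v₀Δt + ½aΔt²; chain segment to segment.
0–1 s: v starts 7 m/s; Δx = 7·1 + ½·-7·1² = 3.5 m; v ends 0 m/s.
1–6 s: v starts 0 m/s; Δx = 0·5 + ½·8·5² = 100 m; v ends 40 m/s.
x(6) = -4 + Σ Δx = 99.5 m.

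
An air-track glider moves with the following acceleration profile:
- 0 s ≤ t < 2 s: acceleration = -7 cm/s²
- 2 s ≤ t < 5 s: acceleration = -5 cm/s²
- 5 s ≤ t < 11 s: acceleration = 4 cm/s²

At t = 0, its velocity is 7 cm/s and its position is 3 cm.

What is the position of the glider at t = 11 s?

-100.5 cm

On each constant-a segment, Δv = aΔt and Δx = v₀Δt + ½aΔt²; chain segment to segment.
0–2 s: v starts 7 cm/s; Δx = 7·2 + ½·-7·2² = 0 cm; v ends -7 cm/s.
2–5 s: v starts -7 cm/s; Δx = -7·3 + ½·-5·3² = -43.5 cm; v ends -22 cm/s.
5–11 s: v starts -22 cm/s; Δx = -22·6 + ½·4·6² = -60 cm; v ends 2 cm/s.
x(11) = 3 + Σ Δx = -100.5 cm.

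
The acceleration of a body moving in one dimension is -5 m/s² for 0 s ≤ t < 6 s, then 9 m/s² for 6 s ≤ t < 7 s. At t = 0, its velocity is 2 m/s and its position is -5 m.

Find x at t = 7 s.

On each constant-a segment, Δv = aΔt and Δx = v₀Δt + ½aΔt²; chain segment to segment.
0–6 s: v starts 2 m/s; Δx = 2·6 + ½·-5·6² = -78 m; v ends -28 m/s.
6–7 s: v starts -28 m/s; Δx = -28·1 + ½·9·1² = -23.5 m; v ends -19 m/s.
x(7) = -5 + Σ Δx = -106.5 m.

-106.5 m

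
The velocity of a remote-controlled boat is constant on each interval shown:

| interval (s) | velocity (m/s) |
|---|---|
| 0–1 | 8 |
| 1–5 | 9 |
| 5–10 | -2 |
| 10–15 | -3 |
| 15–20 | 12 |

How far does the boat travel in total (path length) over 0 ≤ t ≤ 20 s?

129 m

Total distance travelled is ∫|v| dt — sum the magnitudes of each area piece.
0–1 s: |8| × 1 = 8 m
1–5 s: |9| × 4 = 36 m
5–10 s: |-2| × 5 = 10 m
10–15 s: |-3| × 5 = 15 m
15–20 s: |12| × 5 = 60 m
Total distance = 129 m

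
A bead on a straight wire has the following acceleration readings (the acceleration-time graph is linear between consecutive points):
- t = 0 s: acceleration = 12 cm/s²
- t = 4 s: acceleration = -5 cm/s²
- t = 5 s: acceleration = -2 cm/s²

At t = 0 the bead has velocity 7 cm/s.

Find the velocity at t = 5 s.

17.5 cm/s

Δv equals the area under the a-t graph; then v = v₀ + Δv.
0–4 s: ½(12 + -5)(4) = 14 cm/s
4–5 s: ½(-5 + -2)(1) = -3.5 cm/s
Δv = 10.5 cm/s, so v(5) = 7 + (10.5) = 17.5 cm/s.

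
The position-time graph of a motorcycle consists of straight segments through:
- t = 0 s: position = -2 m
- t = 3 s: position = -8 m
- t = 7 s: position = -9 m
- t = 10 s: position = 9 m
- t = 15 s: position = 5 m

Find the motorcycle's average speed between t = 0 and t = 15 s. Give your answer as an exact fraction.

29/15 m/s

Average speed = (total path length)/(elapsed time); on a piecewise-linear x-t graph the path length is Σ|Δx|.
0–3 s: |Δx| = |-8 − -2| = 6 m
3–7 s: |Δx| = |-9 − -8| = 1 m
7–10 s: |Δx| = |9 − -9| = 18 m
10–15 s: |Δx| = |5 − 9| = 4 m
Total path = 29 m; average speed = 29/15 = 29/15 m/s.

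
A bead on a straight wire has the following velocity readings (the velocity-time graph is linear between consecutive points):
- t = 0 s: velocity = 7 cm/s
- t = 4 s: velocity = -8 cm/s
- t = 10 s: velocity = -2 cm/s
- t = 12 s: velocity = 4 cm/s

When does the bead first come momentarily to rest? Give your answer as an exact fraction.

v changes sign on 0–4 s (from 7 to -8); the graph is linear there, so v = 0 at t = 0 + (-7)·(4 − 0)/(-8 − 7) = 28/15 s.

t = 28/15 s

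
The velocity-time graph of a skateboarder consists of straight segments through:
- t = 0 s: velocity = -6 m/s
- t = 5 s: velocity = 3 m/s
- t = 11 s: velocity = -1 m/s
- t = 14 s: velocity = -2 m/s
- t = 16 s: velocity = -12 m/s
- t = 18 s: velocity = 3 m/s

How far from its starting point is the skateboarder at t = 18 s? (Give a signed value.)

-29 m

Displacement is the signed area under the v-t curve.
0–5 s: ½(-6 + 3)(5) = -7.5 m
5–11 s: ½(3 + -1)(6) = 6 m
11–14 s: ½(-1 + -2)(3) = -4.5 m
14–16 s: ½(-2 + -12)(2) = -14 m
16–18 s: ½(-12 + 3)(2) = -9 m
Net displacement = -29 m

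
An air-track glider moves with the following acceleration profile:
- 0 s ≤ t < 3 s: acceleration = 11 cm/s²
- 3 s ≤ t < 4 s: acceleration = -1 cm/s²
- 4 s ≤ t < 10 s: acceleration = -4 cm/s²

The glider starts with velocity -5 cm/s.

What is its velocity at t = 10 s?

3 cm/s

Δv equals the area under the a-t graph; then v = v₀ + Δv.
0–3 s: 11 × 3 = 33 cm/s
3–4 s: -1 × 1 = -1 cm/s
4–10 s: -4 × 6 = -24 cm/s
Δv = 8 cm/s, so v(10) = -5 + (8) = 3 cm/s.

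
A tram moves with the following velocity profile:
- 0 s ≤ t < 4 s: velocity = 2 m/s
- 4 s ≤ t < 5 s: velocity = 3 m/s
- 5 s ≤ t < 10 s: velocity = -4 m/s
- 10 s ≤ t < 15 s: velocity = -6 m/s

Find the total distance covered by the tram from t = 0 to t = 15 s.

61 m

Distance (not displacement) is the total path length: add the absolute areas under v-t.
0–4 s: |2| × 4 = 8 m
4–5 s: |3| × 1 = 3 m
5–10 s: |-4| × 5 = 20 m
10–15 s: |-6| × 5 = 30 m
Total distance = 61 m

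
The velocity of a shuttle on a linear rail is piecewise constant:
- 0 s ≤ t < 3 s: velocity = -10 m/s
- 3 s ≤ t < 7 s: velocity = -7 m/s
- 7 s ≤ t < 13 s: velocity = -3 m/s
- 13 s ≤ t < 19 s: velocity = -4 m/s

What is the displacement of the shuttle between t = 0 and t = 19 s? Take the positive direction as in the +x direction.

-100 m

Displacement is the signed area under the v-t curve.
0–3 s: -10 × 3 = -30 m
3–7 s: -7 × 4 = -28 m
7–13 s: -3 × 6 = -18 m
13–19 s: -4 × 6 = -24 m
Net displacement = -100 m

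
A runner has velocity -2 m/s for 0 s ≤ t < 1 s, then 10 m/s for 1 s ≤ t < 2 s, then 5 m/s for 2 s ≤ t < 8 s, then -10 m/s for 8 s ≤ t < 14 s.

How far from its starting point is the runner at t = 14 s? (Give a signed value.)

Displacement is the signed area under the v-t curve.
0–1 s: -2 × 1 = -2 m
1–2 s: 10 × 1 = 10 m
2–8 s: 5 × 6 = 30 m
8–14 s: -10 × 6 = -60 m
Net displacement = -22 m

-22 m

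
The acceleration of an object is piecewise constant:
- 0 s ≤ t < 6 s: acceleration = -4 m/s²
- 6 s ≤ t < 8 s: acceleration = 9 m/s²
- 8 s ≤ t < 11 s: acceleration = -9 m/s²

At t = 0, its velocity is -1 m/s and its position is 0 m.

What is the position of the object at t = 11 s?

-171.5 m

On each constant-a segment, Δv = aΔt and Δx = v₀Δt + ½aΔt²; chain segment to segment.
0–6 s: v starts -1 m/s; Δx = -1·6 + ½·-4·6² = -78 m; v ends -25 m/s.
6–8 s: v starts -25 m/s; Δx = -25·2 + ½·9·2² = -32 m; v ends -7 m/s.
8–11 s: v starts -7 m/s; Δx = -7·3 + ½·-9·3² = -61.5 m; v ends -34 m/s.
x(11) = 0 + Σ Δx = -171.5 m.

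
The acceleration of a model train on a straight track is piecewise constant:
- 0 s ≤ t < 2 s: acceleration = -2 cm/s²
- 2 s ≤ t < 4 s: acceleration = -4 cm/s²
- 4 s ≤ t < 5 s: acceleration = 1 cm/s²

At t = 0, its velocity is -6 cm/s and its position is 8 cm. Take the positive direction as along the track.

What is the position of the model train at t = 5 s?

On each constant-a segment, Δv = aΔt and Δx = v₀Δt + ½aΔt²; chain segment to segment.
0–2 s: v starts -6 cm/s; Δx = -6·2 + ½·-2·2² = -16 cm; v ends -10 cm/s.
2–4 s: v starts -10 cm/s; Δx = -10·2 + ½·-4·2² = -28 cm; v ends -18 cm/s.
4–5 s: v starts -18 cm/s; Δx = -18·1 + ½·1·1² = -17.5 cm; v ends -17 cm/s.
x(5) = 8 + Σ Δx = -53.5 cm.

-53.5 cm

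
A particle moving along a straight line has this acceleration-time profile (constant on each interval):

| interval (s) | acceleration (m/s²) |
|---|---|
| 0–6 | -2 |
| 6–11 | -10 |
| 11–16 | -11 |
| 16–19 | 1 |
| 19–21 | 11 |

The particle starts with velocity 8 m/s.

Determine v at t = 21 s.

Δv equals the area under the a-t graph; then v = v₀ + Δv.
0–6 s: -2 × 6 = -12 m/s
6–11 s: -10 × 5 = -50 m/s
11–16 s: -11 × 5 = -55 m/s
16–19 s: 1 × 3 = 3 m/s
19–21 s: 11 × 2 = 22 m/s
Δv = -92 m/s, so v(21) = 8 + (-92) = -84 m/s.

-84 m/s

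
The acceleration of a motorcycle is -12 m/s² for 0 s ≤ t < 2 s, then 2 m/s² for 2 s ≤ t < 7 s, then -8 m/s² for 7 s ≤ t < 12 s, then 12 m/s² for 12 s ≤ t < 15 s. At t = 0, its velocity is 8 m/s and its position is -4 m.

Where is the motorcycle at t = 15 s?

On each constant-a segment, Δv = aΔt and Δx = v₀Δt + ½aΔt²; chain segment to segment.
0–2 s: v starts 8 m/s; Δx = 8·2 + ½·-12·2² = -8 m; v ends -16 m/s.
2–7 s: v starts -16 m/s; Δx = -16·5 + ½·2·5² = -55 m; v ends -6 m/s.
7–12 s: v starts -6 m/s; Δx = -6·5 + ½·-8·5² = -130 m; v ends -46 m/s.
12–15 s: v starts -46 m/s; Δx = -46·3 + ½·12·3² = -84 m; v ends -10 m/s.
x(15) = -4 + Σ Δx = -281 m.

-281 m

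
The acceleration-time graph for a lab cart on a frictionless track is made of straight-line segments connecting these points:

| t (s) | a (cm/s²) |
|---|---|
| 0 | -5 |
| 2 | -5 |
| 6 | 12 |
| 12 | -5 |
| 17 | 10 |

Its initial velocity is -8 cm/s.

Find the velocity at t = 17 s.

29.5 cm/s

Δv equals the area under the a-t graph; then v = v₀ + Δv.
0–2 s: -5 × 2 = -10 cm/s
2–6 s: ½(-5 + 12)(4) = 14 cm/s
6–12 s: ½(12 + -5)(6) = 21 cm/s
12–17 s: ½(-5 + 10)(5) = 12.5 cm/s
Δv = 37.5 cm/s, so v(17) = -8 + (37.5) = 29.5 cm/s.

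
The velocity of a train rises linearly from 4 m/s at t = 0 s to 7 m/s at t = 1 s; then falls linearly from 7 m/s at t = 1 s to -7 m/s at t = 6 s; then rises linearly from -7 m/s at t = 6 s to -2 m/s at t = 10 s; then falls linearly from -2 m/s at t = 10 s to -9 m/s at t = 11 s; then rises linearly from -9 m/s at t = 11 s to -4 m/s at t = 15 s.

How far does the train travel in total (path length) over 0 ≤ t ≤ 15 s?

72.5 m

Distance (not displacement) is the total path length: add the absolute areas under v-t.
0–1 s: |½(4 + 7)(1)| = 5.5 m
1–6 s: v = 0 at t = 3.5 s; triangle areas 8.75 + 8.75 = 17.5 m
6–10 s: |½(-7 + -2)(4)| = 18 m
10–11 s: |½(-2 + -9)(1)| = 5.5 m
11–15 s: |½(-9 + -4)(4)| = 26 m
Total distance = 72.5 m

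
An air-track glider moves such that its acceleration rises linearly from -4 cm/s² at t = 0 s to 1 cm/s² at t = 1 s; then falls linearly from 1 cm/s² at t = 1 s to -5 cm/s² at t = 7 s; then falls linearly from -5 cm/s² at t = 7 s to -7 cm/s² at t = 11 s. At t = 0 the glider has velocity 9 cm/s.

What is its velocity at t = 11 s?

Δv equals the area under the a-t graph; then v = v₀ + Δv.
0–1 s: ½(-4 + 1)(1) = -1.5 cm/s
1–7 s: ½(1 + -5)(6) = -12 cm/s
7–11 s: ½(-5 + -7)(4) = -24 cm/s
Δv = -37.5 cm/s, so v(11) = 9 + (-37.5) = -28.5 cm/s.

-28.5 cm/s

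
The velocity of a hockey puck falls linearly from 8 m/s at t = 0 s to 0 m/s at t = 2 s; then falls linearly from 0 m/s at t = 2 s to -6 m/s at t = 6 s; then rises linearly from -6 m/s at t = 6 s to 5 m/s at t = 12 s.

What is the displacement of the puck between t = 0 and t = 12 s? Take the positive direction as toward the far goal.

Net displacement equals the area under the velocity-time graph (areas below the axis count negative).
0–2 s: ½(8 + 0)(2) = 8 m
2–6 s: ½(0 + -6)(4) = -12 m
6–12 s: ½(-6 + 5)(6) = -3 m
Net displacement = -7 m

-7 m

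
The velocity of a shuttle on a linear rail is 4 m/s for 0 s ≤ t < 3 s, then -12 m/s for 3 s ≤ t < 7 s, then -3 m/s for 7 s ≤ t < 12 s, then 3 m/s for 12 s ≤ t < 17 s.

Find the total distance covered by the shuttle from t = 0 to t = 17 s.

90 m

Total distance travelled is ∫|v| dt — sum the magnitudes of each area piece.
0–3 s: |4| × 3 = 12 m
3–7 s: |-12| × 4 = 48 m
7–12 s: |-3| × 5 = 15 m
12–17 s: |3| × 5 = 15 m
Total distance = 90 m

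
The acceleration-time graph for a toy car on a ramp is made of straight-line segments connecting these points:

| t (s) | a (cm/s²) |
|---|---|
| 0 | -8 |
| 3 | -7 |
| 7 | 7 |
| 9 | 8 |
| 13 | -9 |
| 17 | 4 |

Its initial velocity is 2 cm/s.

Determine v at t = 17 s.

-17.5 cm/s

Δv equals the area under the a-t graph; then v = v₀ + Δv.
0–3 s: ½(-8 + -7)(3) = -22.5 cm/s
3–7 s: ½(-7 + 7)(4) = 0 cm/s
7–9 s: ½(7 + 8)(2) = 15 cm/s
9–13 s: ½(8 + -9)(4) = -2 cm/s
13–17 s: ½(-9 + 4)(4) = -10 cm/s
Δv = -19.5 cm/s, so v(17) = 2 + (-19.5) = -17.5 cm/s.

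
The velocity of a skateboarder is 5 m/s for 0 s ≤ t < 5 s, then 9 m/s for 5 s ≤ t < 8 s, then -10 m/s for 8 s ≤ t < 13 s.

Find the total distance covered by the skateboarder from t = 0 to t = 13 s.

Distance (not displacement) is the total path length: add the absolute areas under v-t.
0–5 s: |5| × 5 = 25 m
5–8 s: |9| × 3 = 27 m
8–13 s: |-10| × 5 = 50 m
Total distance = 102 m

102 m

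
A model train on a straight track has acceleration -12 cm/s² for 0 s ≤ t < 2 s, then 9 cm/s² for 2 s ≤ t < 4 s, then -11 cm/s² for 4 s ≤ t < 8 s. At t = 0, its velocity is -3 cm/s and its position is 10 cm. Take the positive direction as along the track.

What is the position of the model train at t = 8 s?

On each constant-a segment, Δv = aΔt and Δx = v₀Δt + ½aΔt²; chain segment to segment.
0–2 s: v starts -3 cm/s; Δx = -3·2 + ½·-12·2² = -30 cm; v ends -27 cm/s.
2–4 s: v starts -27 cm/s; Δx = -27·2 + ½·9·2² = -36 cm; v ends -9 cm/s.
4–8 s: v starts -9 cm/s; Δx = -9·4 + ½·-11·4² = -124 cm; v ends -53 cm/s.
x(8) = 10 + Σ Δx = -180 cm.

-180 cm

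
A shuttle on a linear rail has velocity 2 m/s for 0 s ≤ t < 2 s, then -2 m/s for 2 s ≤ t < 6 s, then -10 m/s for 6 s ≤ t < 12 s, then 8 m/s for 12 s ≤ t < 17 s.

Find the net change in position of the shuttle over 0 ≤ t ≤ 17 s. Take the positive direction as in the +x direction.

Net displacement equals the area under the velocity-time graph (areas below the axis count negative).
0–2 s: 2 × 2 = 4 m
2–6 s: -2 × 4 = -8 m
6–12 s: -10 × 6 = -60 m
12–17 s: 8 × 5 = 40 m
Net displacement = -24 m

-24 m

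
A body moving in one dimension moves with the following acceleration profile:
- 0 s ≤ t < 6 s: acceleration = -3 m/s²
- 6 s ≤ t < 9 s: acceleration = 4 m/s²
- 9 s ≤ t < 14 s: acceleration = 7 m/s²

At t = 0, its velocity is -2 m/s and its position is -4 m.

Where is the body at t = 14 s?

On each constant-a segment, Δv = aΔt and Δx = v₀Δt + ½aΔt²; chain segment to segment.
0–6 s: v starts -2 m/s; Δx = -2·6 + ½·-3·6² = -66 m; v ends -20 m/s.
6–9 s: v starts -20 m/s; Δx = -20·3 + ½·4·3² = -42 m; v ends -8 m/s.
9–14 s: v starts -8 m/s; Δx = -8·5 + ½·7·5² = 47.5 m; v ends 27 m/s.
x(14) = -4 + Σ Δx = -64.5 m.

-64.5 m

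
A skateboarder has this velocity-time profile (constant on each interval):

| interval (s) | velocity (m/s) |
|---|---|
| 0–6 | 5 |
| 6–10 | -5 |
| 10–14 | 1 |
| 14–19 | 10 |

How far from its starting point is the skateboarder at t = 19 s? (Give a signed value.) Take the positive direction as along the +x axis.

Net displacement equals the area under the velocity-time graph (areas below the axis count negative).
0–6 s: 5 × 6 = 30 m
6–10 s: -5 × 4 = -20 m
10–14 s: 1 × 4 = 4 m
14–19 s: 10 × 5 = 50 m
Net displacement = 64 m

64 m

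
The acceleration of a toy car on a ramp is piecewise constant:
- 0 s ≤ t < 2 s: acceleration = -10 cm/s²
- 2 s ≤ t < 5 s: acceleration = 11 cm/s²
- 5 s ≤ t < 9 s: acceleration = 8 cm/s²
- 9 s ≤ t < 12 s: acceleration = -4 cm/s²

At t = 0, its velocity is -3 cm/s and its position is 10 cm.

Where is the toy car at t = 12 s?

176.5 cm

On each constant-a segment, Δv = aΔt and Δx = v₀Δt + ½aΔt²; chain segment to segment.
0–2 s: v starts -3 cm/s; Δx = -3·2 + ½·-10·2² = -26 cm; v ends -23 cm/s.
2–5 s: v starts -23 cm/s; Δx = -23·3 + ½·11·3² = -19.5 cm; v ends 10 cm/s.
5–9 s: v starts 10 cm/s; Δx = 10·4 + ½·8·4² = 104 cm; v ends 42 cm/s.
9–12 s: v starts 42 cm/s; Δx = 42·3 + ½·-4·3² = 108 cm; v ends 30 cm/s.
x(12) = 10 + Σ Δx = 176.5 cm.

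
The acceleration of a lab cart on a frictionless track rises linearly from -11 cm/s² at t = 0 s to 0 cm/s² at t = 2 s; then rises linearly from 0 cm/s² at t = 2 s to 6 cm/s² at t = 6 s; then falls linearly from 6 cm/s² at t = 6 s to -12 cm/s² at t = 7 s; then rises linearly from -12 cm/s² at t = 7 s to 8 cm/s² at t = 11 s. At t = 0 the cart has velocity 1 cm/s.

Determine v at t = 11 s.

-9 cm/s

Δv equals the area under the a-t graph; then v = v₀ + Δv.
0–2 s: ½(-11 + 0)(2) = -11 cm/s
2–6 s: ½(0 + 6)(4) = 12 cm/s
6–7 s: ½(6 + -12)(1) = -3 cm/s
7–11 s: ½(-12 + 8)(4) = -8 cm/s
Δv = -10 cm/s, so v(11) = 1 + (-10) = -9 cm/s.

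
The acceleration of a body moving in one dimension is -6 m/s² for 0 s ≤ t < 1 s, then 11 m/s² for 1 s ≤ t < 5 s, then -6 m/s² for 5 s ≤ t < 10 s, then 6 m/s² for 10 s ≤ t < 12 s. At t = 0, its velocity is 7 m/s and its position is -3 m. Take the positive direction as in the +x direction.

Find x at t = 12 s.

On each constant-a segment, Δv = aΔt and Δx = v₀Δt + ½aΔt²; chain segment to segment.
0–1 s: v starts 7 m/s; Δx = 7·1 + ½·-6·1² = 4 m; v ends 1 m/s.
1–5 s: v starts 1 m/s; Δx = 1·4 + ½·11·4² = 92 m; v ends 45 m/s.
5–10 s: v starts 45 m/s; Δx = 45·5 + ½·-6·5² = 150 m; v ends 15 m/s.
10–12 s: v starts 15 m/s; Δx = 15·2 + ½·6·2² = 42 m; v ends 27 m/s.
x(12) = -3 + Σ Δx = 285 m.

285 m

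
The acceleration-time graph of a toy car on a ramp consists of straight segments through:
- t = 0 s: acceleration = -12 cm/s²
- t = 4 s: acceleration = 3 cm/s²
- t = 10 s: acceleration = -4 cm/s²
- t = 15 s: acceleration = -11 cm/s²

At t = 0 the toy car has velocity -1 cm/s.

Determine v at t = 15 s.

-59.5 cm/s

Δv equals the area under the a-t graph; then v = v₀ + Δv.
0–4 s: ½(-12 + 3)(4) = -18 cm/s
4–10 s: ½(3 + -4)(6) = -3 cm/s
10–15 s: ½(-4 + -11)(5) = -37.5 cm/s
Δv = -58.5 cm/s, so v(15) = -1 + (-58.5) = -59.5 cm/s.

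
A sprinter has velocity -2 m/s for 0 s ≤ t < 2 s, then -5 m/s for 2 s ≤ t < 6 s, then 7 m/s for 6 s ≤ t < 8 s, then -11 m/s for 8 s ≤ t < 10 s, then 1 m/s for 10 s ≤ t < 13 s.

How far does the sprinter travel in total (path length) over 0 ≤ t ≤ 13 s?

Total distance travelled is ∫|v| dt — sum the magnitudes of each area piece.
0–2 s: |-2| × 2 = 4 m
2–6 s: |-5| × 4 = 20 m
6–8 s: |7| × 2 = 14 m
8–10 s: |-11| × 2 = 22 m
10–13 s: |1| × 3 = 3 m
Total distance = 63 m

63 m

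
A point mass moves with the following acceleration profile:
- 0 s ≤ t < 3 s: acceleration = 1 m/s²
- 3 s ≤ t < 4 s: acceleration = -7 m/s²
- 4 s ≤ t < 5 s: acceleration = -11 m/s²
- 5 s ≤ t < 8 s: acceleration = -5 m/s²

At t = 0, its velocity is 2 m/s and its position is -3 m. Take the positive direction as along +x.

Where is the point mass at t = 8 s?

-60 m

On each constant-a segment, Δv = aΔt and Δx = v₀Δt + ½aΔt²; chain segment to segment.
0–3 s: v starts 2 m/s; Δx = 2·3 + ½·1·3² = 10.5 m; v ends 5 m/s.
3–4 s: v starts 5 m/s; Δx = 5·1 + ½·-7·1² = 1.5 m; v ends -2 m/s.
4–5 s: v starts -2 m/s; Δx = -2·1 + ½·-11·1² = -7.5 m; v ends -13 m/s.
5–8 s: v starts -13 m/s; Δx = -13·3 + ½·-5·3² = -61.5 m; v ends -28 m/s.
x(8) = -3 + Σ Δx = -60 m.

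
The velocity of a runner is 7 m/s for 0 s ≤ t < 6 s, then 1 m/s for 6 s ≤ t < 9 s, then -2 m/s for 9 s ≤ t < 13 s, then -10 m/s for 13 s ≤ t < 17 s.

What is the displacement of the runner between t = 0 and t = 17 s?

-3 m

Net displacement equals the area under the velocity-time graph (areas below the axis count negative).
0–6 s: 7 × 6 = 42 m
6–9 s: 1 × 3 = 3 m
9–13 s: -2 × 4 = -8 m
13–17 s: -10 × 4 = -40 m
Net displacement = -3 m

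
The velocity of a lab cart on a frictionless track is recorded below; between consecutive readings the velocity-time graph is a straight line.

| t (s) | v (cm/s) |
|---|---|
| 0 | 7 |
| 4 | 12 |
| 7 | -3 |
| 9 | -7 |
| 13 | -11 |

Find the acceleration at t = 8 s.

-2 cm/s²

Acceleration is the slope of the v-t graph on 7–9 s: (-7 − -3)/(9 − 7) = -2 cm/s².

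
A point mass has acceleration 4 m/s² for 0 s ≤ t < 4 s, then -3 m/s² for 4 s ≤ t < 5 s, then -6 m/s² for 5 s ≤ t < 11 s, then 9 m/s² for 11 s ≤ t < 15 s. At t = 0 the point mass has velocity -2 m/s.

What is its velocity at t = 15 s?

11 m/s

Δv equals the area under the a-t graph; then v = v₀ + Δv.
0–4 s: 4 × 4 = 16 m/s
4–5 s: -3 × 1 = -3 m/s
5–11 s: -6 × 6 = -36 m/s
11–15 s: 9 × 4 = 36 m/s
Δv = 13 m/s, so v(15) = -2 + (13) = 11 m/s.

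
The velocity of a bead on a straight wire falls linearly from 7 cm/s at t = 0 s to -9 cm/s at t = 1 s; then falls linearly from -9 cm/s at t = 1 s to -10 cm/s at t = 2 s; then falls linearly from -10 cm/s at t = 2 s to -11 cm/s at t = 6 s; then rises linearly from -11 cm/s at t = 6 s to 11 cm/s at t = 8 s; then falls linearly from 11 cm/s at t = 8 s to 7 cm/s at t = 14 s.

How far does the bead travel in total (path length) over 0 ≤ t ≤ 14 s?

120.5625 cm

Distance (not displacement) is the total path length: add the absolute areas under v-t.
0–1 s: v = 0 at t = 0.4375 s; triangle areas 1.53125 + 2.53125 = 4.0625 cm
1–2 s: |½(-9 + -10)(1)| = 9.5 cm
2–6 s: |½(-10 + -11)(4)| = 42 cm
6–8 s: v = 0 at t = 7 s; triangle areas 5.5 + 5.5 = 11 cm
8–14 s: |½(11 + 7)(6)| = 54 cm
Total distance = 120.5625 cm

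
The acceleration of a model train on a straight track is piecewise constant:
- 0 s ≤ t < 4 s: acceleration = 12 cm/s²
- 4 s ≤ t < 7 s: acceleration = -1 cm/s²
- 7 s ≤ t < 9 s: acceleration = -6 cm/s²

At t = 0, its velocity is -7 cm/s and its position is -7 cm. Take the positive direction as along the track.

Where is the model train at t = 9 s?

243.5 cm

On each constant-a segment, Δv = aΔt and Δx = v₀Δt + ½aΔt²; chain segment to segment.
0–4 s: v starts -7 cm/s; Δx = -7·4 + ½·12·4² = 68 cm; v ends 41 cm/s.
4–7 s: v starts 41 cm/s; Δx = 41·3 + ½·-1·3² = 118.5 cm; v ends 38 cm/s.
7–9 s: v starts 38 cm/s; Δx = 38·2 + ½·-6·2² = 64 cm; v ends 26 cm/s.
x(9) = -7 + Σ Δx = 243.5 cm.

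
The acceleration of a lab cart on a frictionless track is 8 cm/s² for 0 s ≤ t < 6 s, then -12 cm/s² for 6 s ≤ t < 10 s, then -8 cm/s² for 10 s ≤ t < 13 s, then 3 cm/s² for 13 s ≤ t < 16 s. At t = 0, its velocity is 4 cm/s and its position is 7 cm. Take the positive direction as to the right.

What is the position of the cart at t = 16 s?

On each constant-a segment, Δv = aΔt and Δx = v₀Δt + ½aΔt²; chain segment to segment.
0–6 s: v starts 4 cm/s; Δx = 4·6 + ½·8·6² = 168 cm; v ends 52 cm/s.
6–10 s: v starts 52 cm/s; Δx = 52·4 + ½·-12·4² = 112 cm; v ends 4 cm/s.
10–13 s: v starts 4 cm/s; Δx = 4·3 + ½·-8·3² = -24 cm; v ends -20 cm/s.
13–16 s: v starts -20 cm/s; Δx = -20·3 + ½·3·3² = -46.5 cm; v ends -11 cm/s.
x(16) = 7 + Σ Δx = 216.5 cm.

216.5 cm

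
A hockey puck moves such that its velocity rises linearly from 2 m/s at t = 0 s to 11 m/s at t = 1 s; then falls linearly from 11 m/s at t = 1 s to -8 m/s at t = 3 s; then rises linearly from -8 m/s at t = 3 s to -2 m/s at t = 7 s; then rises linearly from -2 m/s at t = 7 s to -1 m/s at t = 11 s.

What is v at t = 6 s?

On 3–7 s the graph is linear from -8 to -2 m/s: v(6) = -8 + (-2 − -8)·(6 − 3)/(7 − 3) = -3.5 m/s.

-3.5 m/s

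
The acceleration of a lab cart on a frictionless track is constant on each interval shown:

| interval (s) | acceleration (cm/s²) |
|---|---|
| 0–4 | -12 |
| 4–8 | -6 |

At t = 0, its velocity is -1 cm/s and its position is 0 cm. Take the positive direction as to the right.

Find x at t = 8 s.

On each constant-a segment, Δv = aΔt and Δx = v₀Δt + ½aΔt²; chain segment to segment.
0–4 s: v starts -1 cm/s; Δx = -1·4 + ½·-12·4² = -100 cm; v ends -49 cm/s.
4–8 s: v starts -49 cm/s; Δx = -49·4 + ½·-6·4² = -244 cm; v ends -73 cm/s.
x(8) = 0 + Σ Δx = -344 cm.

-344 cm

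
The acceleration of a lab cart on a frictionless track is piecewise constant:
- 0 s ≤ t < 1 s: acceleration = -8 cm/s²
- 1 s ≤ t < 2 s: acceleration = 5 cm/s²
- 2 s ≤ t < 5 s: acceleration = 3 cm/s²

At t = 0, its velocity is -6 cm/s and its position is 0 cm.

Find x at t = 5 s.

-35 cm

On each constant-a segment, Δv = aΔt and Δx = v₀Δt + ½aΔt²; chain segment to segment.
0–1 s: v starts -6 cm/s; Δx = -6·1 + ½·-8·1² = -10 cm; v ends -14 cm/s.
1–2 s: v starts -14 cm/s; Δx = -14·1 + ½·5·1² = -11.5 cm; v ends -9 cm/s.
2–5 s: v starts -9 cm/s; Δx = -9·3 + ½·3·3² = -13.5 cm; v ends 0 cm/s.
x(5) = 0 + Σ Δx = -35 cm.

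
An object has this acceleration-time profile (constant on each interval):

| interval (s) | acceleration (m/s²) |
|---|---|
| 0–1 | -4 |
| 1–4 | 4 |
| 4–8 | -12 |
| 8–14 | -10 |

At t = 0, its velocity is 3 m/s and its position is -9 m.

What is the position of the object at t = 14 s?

On each constant-a segment, Δv = aΔt and Δx = v₀Δt + ½aΔt²; chain segment to segment.
0–1 s: v starts 3 m/s; Δx = 3·1 + ½·-4·1² = 1 m; v ends -1 m/s.
1–4 s: v starts -1 m/s; Δx = -1·3 + ½·4·3² = 15 m; v ends 11 m/s.
4–8 s: v starts 11 m/s; Δx = 11·4 + ½·-12·4² = -52 m; v ends -37 m/s.
8–14 s: v starts -37 m/s; Δx = -37·6 + ½·-10·6² = -402 m; v ends -97 m/s.
x(14) = -9 + Σ Δx = -447 m.

-447 m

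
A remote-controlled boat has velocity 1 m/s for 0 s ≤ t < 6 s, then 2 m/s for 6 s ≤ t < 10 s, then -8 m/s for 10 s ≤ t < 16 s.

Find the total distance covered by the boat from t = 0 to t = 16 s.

62 m

Distance (not displacement) is the total path length: add the absolute areas under v-t.
0–6 s: |1| × 6 = 6 m
6–10 s: |2| × 4 = 8 m
10–16 s: |-8| × 6 = 48 m
Total distance = 62 m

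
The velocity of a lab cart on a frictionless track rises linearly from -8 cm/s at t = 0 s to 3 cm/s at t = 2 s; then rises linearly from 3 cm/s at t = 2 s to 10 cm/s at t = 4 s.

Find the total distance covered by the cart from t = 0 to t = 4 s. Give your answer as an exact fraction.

216/11 cm

Total distance travelled is ∫|v| dt — sum the magnitudes of each area piece.
0–2 s: v = 0 at t = 16/11 s; triangle areas 64/11 + 9/11 = 73/11 cm
2–4 s: |½(3 + 10)(2)| = 13 cm
Total distance = 216/11 cm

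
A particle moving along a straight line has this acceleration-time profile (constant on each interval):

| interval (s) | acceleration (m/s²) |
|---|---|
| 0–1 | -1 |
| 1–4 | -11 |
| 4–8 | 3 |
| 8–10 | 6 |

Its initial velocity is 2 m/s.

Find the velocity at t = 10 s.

Δv equals the area under the a-t graph; then v = v₀ + Δv.
0–1 s: -1 × 1 = -1 m/s
1–4 s: -11 × 3 = -33 m/s
4–8 s: 3 × 4 = 12 m/s
8–10 s: 6 × 2 = 12 m/s
Δv = -10 m/s, so v(10) = 2 + (-10) = -8 m/s.

-8 m/s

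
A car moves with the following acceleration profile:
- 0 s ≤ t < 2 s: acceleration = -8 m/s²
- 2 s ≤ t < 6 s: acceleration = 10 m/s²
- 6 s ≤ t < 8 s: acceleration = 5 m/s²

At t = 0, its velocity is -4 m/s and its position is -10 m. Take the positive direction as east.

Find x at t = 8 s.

On each constant-a segment, Δv = aΔt and Δx = v₀Δt + ½aΔt²; chain segment to segment.
0–2 s: v starts -4 m/s; Δx = -4·2 + ½·-8·2² = -24 m; v ends -20 m/s.
2–6 s: v starts -20 m/s; Δx = -20·4 + ½·10·4² = 0 m; v ends 20 m/s.
6–8 s: v starts 20 m/s; Δx = 20·2 + ½·5·2² = 50 m; v ends 30 m/s.
x(8) = -10 + Σ Δx = 16 m.

16 m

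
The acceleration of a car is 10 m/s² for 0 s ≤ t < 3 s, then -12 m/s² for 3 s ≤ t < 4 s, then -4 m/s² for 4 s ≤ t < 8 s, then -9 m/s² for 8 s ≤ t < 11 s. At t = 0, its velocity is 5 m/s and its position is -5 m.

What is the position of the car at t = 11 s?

124.5 m

On each constant-a segment, Δv = aΔt and Δx = v₀Δt + ½aΔt²; chain segment to segment.
0–3 s: v starts 5 m/s; Δx = 5·3 + ½·10·3² = 60 m; v ends 35 m/s.
3–4 s: v starts 35 m/s; Δx = 35·1 + ½·-12·1² = 29 m; v ends 23 m/s.
4–8 s: v starts 23 m/s; Δx = 23·4 + ½·-4·4² = 60 m; v ends 7 m/s.
8–11 s: v starts 7 m/s; Δx = 7·3 + ½·-9·3² = -19.5 m; v ends -20 m/s.
x(11) = -5 + Σ Δx = 124.5 m.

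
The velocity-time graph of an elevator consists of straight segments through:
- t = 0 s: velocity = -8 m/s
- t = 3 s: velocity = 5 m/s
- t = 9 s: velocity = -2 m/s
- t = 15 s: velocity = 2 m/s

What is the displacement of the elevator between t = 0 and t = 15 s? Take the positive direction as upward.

4.5 m

Displacement is the signed area under the v-t curve.
0–3 s: ½(-8 + 5)(3) = -4.5 m
3–9 s: ½(5 + -2)(6) = 9 m
9–15 s: ½(-2 + 2)(6) = 0 m
Net displacement = 4.5 m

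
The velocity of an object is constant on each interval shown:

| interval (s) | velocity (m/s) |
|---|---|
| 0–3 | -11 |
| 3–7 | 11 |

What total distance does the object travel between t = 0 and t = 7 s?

77 m

Total distance travelled is ∫|v| dt — sum the magnitudes of each area piece.
0–3 s: |-11| × 3 = 33 m
3–7 s: |11| × 4 = 44 m
Total distance = 77 m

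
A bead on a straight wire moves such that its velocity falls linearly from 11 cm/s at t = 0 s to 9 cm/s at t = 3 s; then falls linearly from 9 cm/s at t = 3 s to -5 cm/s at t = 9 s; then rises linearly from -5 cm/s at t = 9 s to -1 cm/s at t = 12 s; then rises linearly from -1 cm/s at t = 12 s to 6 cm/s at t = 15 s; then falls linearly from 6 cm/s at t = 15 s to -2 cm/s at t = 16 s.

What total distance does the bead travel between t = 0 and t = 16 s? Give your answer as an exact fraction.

Total distance travelled is ∫|v| dt — sum the magnitudes of each area piece.
0–3 s: |½(11 + 9)(3)| = 30 cm
3–9 s: v = 0 at t = 48/7 s; triangle areas 243/14 + 75/14 = 159/7 cm
9–12 s: |½(-5 + -1)(3)| = 9 cm
12–15 s: v = 0 at t = 87/7 s; triangle areas 3/14 + 54/7 = 111/14 cm
15–16 s: v = 0 at t = 15.75 s; triangle areas 2.25 + 0.25 = 2.5 cm
Total distance = 505/7 cm

505/7 cm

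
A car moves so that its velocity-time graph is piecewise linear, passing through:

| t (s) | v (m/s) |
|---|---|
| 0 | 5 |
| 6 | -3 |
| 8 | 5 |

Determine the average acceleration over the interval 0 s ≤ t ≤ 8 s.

Average acceleration = Δv/Δt = (5 − 5)/(8 − 0) = 0 m/s².

0 m/s²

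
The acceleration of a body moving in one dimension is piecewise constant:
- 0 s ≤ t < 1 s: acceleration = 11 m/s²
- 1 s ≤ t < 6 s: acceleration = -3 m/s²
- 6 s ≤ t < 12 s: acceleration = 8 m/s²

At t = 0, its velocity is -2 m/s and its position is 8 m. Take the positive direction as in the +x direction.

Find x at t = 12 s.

127 m

On each constant-a segment, Δv = aΔt and Δx = v₀Δt + ½aΔt²; chain segment to segment.
0–1 s: v starts -2 m/s; Δx = -2·1 + ½·11·1² = 3.5 m; v ends 9 m/s.
1–6 s: v starts 9 m/s; Δx = 9·5 + ½·-3·5² = 7.5 m; v ends -6 m/s.
6–12 s: v starts -6 m/s; Δx = -6·6 + ½·8·6² = 108 m; v ends 42 m/s.
x(12) = 8 + Σ Δx = 127 m.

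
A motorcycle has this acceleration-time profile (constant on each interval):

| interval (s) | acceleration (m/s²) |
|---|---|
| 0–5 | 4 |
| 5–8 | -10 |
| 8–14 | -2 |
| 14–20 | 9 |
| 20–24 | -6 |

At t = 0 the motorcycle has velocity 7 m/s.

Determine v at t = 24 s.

Δv equals the area under the a-t graph; then v = v₀ + Δv.
0–5 s: 4 × 5 = 20 m/s
5–8 s: -10 × 3 = -30 m/s
8–14 s: -2 × 6 = -12 m/s
14–20 s: 9 × 6 = 54 m/s
20–24 s: -6 × 4 = -24 m/s
Δv = 8 m/s, so v(24) = 7 + (8) = 15 m/s.

15 m/s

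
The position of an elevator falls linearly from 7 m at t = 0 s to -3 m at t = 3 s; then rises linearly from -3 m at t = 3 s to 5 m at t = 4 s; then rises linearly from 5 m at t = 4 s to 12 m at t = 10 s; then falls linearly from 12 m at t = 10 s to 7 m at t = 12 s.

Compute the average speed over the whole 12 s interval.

2.5 m/s

Average speed = (total path length)/(elapsed time); on a piecewise-linear x-t graph the path length is Σ|Δx|.
0–3 s: |Δx| = |-3 − 7| = 10 m
3–4 s: |Δx| = |5 − -3| = 8 m
4–10 s: |Δx| = |12 − 5| = 7 m
10–12 s: |Δx| = |7 − 12| = 5 m
Total path = 30 m; average speed = 30/12 = 2.5 m/s.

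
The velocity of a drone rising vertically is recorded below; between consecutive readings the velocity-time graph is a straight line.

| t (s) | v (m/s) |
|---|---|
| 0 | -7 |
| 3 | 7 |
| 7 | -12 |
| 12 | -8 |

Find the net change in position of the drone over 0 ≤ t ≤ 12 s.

-60 m

Net displacement equals the area under the velocity-time graph (areas below the axis count negative).
0–3 s: ½(-7 + 7)(3) = 0 m
3–7 s: ½(7 + -12)(4) = -10 m
7–12 s: ½(-12 + -8)(5) = -50 m
Net displacement = -60 m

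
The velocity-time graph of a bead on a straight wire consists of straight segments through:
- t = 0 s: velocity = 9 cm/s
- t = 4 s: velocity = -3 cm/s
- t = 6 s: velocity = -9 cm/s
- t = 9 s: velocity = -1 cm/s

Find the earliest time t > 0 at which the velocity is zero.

t = 3 s

v changes sign on 0–4 s (from 9 to -3); the graph is linear there, so v = 0 at t = 0 + (-9)·(4 − 0)/(-3 − 9) = 3 s.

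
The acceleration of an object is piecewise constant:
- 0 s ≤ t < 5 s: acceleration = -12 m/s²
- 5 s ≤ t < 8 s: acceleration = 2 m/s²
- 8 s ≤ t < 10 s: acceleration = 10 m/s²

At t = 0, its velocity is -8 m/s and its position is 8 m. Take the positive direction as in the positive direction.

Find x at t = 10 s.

On each constant-a segment, Δv = aΔt and Δx = v₀Δt + ½aΔt²; chain segment to segment.
0–5 s: v starts -8 m/s; Δx = -8·5 + ½·-12·5² = -190 m; v ends -68 m/s.
5–8 s: v starts -68 m/s; Δx = -68·3 + ½·2·3² = -195 m; v ends -62 m/s.
8–10 s: v starts -62 m/s; Δx = -62·2 + ½·10·2² = -104 m; v ends -42 m/s.
x(10) = 8 + Σ Δx = -481 m.

-481 m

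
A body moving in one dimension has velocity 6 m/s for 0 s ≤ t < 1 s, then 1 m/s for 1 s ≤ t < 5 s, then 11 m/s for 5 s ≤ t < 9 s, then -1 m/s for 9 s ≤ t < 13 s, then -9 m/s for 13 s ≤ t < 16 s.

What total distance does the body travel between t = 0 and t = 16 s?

Total distance travelled is ∫|v| dt — sum the magnitudes of each area piece.
0–1 s: |6| × 1 = 6 m
1–5 s: |1| × 4 = 4 m
5–9 s: |11| × 4 = 44 m
9–13 s: |-1| × 4 = 4 m
13–16 s: |-9| × 3 = 27 m
Total distance = 85 m

85 m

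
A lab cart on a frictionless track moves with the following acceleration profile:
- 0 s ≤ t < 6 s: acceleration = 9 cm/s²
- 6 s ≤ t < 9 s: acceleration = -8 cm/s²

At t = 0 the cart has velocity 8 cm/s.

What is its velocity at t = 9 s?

Δv equals the area under the a-t graph; then v = v₀ + Δv.
0–6 s: 9 × 6 = 54 cm/s
6–9 s: -8 × 3 = -24 cm/s
Δv = 30 cm/s, so v(9) = 8 + (30) = 38 cm/s.

38 cm/s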